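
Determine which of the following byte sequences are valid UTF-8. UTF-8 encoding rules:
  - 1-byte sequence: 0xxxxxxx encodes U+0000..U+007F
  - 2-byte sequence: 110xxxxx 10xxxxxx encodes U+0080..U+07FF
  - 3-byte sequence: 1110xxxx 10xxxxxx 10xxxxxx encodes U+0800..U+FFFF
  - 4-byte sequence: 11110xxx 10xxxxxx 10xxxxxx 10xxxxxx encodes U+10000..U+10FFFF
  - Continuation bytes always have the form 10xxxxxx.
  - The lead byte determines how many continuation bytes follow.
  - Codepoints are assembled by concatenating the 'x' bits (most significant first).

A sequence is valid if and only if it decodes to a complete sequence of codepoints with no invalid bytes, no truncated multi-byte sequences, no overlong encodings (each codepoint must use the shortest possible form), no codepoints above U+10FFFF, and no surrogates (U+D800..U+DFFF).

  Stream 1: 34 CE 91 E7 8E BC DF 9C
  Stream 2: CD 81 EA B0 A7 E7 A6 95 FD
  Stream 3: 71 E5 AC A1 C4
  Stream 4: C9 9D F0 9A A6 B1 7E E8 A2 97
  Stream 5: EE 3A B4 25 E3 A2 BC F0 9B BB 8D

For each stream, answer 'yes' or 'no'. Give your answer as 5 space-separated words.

Answer: yes no no yes no

Derivation:
Stream 1: decodes cleanly. VALID
Stream 2: error at byte offset 8. INVALID
Stream 3: error at byte offset 5. INVALID
Stream 4: decodes cleanly. VALID
Stream 5: error at byte offset 1. INVALID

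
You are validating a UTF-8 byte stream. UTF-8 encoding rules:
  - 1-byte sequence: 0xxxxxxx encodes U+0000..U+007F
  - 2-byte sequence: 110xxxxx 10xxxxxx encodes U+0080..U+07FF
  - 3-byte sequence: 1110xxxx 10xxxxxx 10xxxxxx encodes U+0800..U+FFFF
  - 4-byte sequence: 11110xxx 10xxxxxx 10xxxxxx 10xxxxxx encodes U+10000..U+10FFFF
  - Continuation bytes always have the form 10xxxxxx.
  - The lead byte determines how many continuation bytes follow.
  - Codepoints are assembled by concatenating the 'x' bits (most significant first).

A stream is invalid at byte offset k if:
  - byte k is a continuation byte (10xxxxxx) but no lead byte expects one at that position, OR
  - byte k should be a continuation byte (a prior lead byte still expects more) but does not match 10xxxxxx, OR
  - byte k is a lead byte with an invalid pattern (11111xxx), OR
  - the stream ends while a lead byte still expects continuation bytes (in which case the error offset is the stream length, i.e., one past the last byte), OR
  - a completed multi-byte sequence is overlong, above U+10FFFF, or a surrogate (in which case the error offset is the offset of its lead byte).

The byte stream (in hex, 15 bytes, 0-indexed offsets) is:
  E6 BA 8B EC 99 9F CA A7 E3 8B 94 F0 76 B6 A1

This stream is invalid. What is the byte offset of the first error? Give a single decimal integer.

Answer: 12

Derivation:
Byte[0]=E6: 3-byte lead, need 2 cont bytes. acc=0x6
Byte[1]=BA: continuation. acc=(acc<<6)|0x3A=0x1BA
Byte[2]=8B: continuation. acc=(acc<<6)|0x0B=0x6E8B
Completed: cp=U+6E8B (starts at byte 0)
Byte[3]=EC: 3-byte lead, need 2 cont bytes. acc=0xC
Byte[4]=99: continuation. acc=(acc<<6)|0x19=0x319
Byte[5]=9F: continuation. acc=(acc<<6)|0x1F=0xC65F
Completed: cp=U+C65F (starts at byte 3)
Byte[6]=CA: 2-byte lead, need 1 cont bytes. acc=0xA
Byte[7]=A7: continuation. acc=(acc<<6)|0x27=0x2A7
Completed: cp=U+02A7 (starts at byte 6)
Byte[8]=E3: 3-byte lead, need 2 cont bytes. acc=0x3
Byte[9]=8B: continuation. acc=(acc<<6)|0x0B=0xCB
Byte[10]=94: continuation. acc=(acc<<6)|0x14=0x32D4
Completed: cp=U+32D4 (starts at byte 8)
Byte[11]=F0: 4-byte lead, need 3 cont bytes. acc=0x0
Byte[12]=76: expected 10xxxxxx continuation. INVALID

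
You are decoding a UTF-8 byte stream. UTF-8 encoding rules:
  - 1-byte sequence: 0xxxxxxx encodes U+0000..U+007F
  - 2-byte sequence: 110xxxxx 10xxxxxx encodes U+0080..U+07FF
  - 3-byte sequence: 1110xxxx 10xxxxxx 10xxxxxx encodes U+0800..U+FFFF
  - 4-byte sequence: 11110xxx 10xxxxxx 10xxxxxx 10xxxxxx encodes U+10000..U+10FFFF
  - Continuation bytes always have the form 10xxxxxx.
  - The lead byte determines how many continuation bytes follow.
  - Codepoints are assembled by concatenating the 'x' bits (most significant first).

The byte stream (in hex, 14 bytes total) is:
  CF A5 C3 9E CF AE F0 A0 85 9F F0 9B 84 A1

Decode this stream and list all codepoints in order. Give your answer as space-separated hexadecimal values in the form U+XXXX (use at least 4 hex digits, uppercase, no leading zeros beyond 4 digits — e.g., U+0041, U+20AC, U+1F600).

Answer: U+03E5 U+00DE U+03EE U+2015F U+1B121

Derivation:
Byte[0]=CF: 2-byte lead, need 1 cont bytes. acc=0xF
Byte[1]=A5: continuation. acc=(acc<<6)|0x25=0x3E5
Completed: cp=U+03E5 (starts at byte 0)
Byte[2]=C3: 2-byte lead, need 1 cont bytes. acc=0x3
Byte[3]=9E: continuation. acc=(acc<<6)|0x1E=0xDE
Completed: cp=U+00DE (starts at byte 2)
Byte[4]=CF: 2-byte lead, need 1 cont bytes. acc=0xF
Byte[5]=AE: continuation. acc=(acc<<6)|0x2E=0x3EE
Completed: cp=U+03EE (starts at byte 4)
Byte[6]=F0: 4-byte lead, need 3 cont bytes. acc=0x0
Byte[7]=A0: continuation. acc=(acc<<6)|0x20=0x20
Byte[8]=85: continuation. acc=(acc<<6)|0x05=0x805
Byte[9]=9F: continuation. acc=(acc<<6)|0x1F=0x2015F
Completed: cp=U+2015F (starts at byte 6)
Byte[10]=F0: 4-byte lead, need 3 cont bytes. acc=0x0
Byte[11]=9B: continuation. acc=(acc<<6)|0x1B=0x1B
Byte[12]=84: continuation. acc=(acc<<6)|0x04=0x6C4
Byte[13]=A1: continuation. acc=(acc<<6)|0x21=0x1B121
Completed: cp=U+1B121 (starts at byte 10)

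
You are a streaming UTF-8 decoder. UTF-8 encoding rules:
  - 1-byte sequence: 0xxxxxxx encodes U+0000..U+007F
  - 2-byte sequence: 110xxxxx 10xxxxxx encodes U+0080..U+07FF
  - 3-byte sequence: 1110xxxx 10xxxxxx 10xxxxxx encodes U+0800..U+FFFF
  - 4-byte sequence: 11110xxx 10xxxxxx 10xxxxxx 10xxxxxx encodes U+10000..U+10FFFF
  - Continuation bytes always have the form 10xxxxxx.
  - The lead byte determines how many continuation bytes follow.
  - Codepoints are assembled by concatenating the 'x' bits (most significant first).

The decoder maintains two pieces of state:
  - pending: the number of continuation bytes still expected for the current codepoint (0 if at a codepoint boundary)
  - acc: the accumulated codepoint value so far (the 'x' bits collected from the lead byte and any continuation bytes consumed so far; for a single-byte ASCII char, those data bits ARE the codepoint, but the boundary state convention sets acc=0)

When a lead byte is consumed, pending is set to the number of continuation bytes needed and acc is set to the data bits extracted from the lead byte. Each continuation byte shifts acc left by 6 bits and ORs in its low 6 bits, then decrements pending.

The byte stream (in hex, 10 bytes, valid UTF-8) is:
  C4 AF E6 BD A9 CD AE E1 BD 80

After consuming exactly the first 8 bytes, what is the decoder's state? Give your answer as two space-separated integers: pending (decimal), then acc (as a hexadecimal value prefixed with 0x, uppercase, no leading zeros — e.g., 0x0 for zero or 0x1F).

Answer: 2 0x1

Derivation:
Byte[0]=C4: 2-byte lead. pending=1, acc=0x4
Byte[1]=AF: continuation. acc=(acc<<6)|0x2F=0x12F, pending=0
Byte[2]=E6: 3-byte lead. pending=2, acc=0x6
Byte[3]=BD: continuation. acc=(acc<<6)|0x3D=0x1BD, pending=1
Byte[4]=A9: continuation. acc=(acc<<6)|0x29=0x6F69, pending=0
Byte[5]=CD: 2-byte lead. pending=1, acc=0xD
Byte[6]=AE: continuation. acc=(acc<<6)|0x2E=0x36E, pending=0
Byte[7]=E1: 3-byte lead. pending=2, acc=0x1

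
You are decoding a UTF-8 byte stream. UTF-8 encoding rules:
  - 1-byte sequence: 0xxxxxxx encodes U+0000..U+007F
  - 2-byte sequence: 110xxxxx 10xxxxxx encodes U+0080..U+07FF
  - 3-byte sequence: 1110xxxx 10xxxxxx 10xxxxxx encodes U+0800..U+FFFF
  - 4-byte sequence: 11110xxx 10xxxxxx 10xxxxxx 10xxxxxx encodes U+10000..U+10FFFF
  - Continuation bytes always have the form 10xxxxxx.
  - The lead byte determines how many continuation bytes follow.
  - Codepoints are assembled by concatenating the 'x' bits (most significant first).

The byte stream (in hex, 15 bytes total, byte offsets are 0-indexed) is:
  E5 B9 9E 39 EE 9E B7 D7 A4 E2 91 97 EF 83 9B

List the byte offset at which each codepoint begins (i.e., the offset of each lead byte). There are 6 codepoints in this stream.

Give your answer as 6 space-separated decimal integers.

Byte[0]=E5: 3-byte lead, need 2 cont bytes. acc=0x5
Byte[1]=B9: continuation. acc=(acc<<6)|0x39=0x179
Byte[2]=9E: continuation. acc=(acc<<6)|0x1E=0x5E5E
Completed: cp=U+5E5E (starts at byte 0)
Byte[3]=39: 1-byte ASCII. cp=U+0039
Byte[4]=EE: 3-byte lead, need 2 cont bytes. acc=0xE
Byte[5]=9E: continuation. acc=(acc<<6)|0x1E=0x39E
Byte[6]=B7: continuation. acc=(acc<<6)|0x37=0xE7B7
Completed: cp=U+E7B7 (starts at byte 4)
Byte[7]=D7: 2-byte lead, need 1 cont bytes. acc=0x17
Byte[8]=A4: continuation. acc=(acc<<6)|0x24=0x5E4
Completed: cp=U+05E4 (starts at byte 7)
Byte[9]=E2: 3-byte lead, need 2 cont bytes. acc=0x2
Byte[10]=91: continuation. acc=(acc<<6)|0x11=0x91
Byte[11]=97: continuation. acc=(acc<<6)|0x17=0x2457
Completed: cp=U+2457 (starts at byte 9)
Byte[12]=EF: 3-byte lead, need 2 cont bytes. acc=0xF
Byte[13]=83: continuation. acc=(acc<<6)|0x03=0x3C3
Byte[14]=9B: continuation. acc=(acc<<6)|0x1B=0xF0DB
Completed: cp=U+F0DB (starts at byte 12)

Answer: 0 3 4 7 9 12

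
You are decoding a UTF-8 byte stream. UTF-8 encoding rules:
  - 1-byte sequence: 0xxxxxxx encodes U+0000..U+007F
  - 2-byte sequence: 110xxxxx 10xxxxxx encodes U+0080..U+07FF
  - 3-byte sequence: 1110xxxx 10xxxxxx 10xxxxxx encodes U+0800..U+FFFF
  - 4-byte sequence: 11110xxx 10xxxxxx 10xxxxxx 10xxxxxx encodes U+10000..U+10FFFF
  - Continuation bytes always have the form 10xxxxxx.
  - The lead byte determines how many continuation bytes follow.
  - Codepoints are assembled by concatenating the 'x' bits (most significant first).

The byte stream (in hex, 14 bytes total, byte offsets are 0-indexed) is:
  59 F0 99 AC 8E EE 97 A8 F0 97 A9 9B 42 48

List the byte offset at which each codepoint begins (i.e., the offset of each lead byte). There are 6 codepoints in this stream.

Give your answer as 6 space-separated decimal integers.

Answer: 0 1 5 8 12 13

Derivation:
Byte[0]=59: 1-byte ASCII. cp=U+0059
Byte[1]=F0: 4-byte lead, need 3 cont bytes. acc=0x0
Byte[2]=99: continuation. acc=(acc<<6)|0x19=0x19
Byte[3]=AC: continuation. acc=(acc<<6)|0x2C=0x66C
Byte[4]=8E: continuation. acc=(acc<<6)|0x0E=0x19B0E
Completed: cp=U+19B0E (starts at byte 1)
Byte[5]=EE: 3-byte lead, need 2 cont bytes. acc=0xE
Byte[6]=97: continuation. acc=(acc<<6)|0x17=0x397
Byte[7]=A8: continuation. acc=(acc<<6)|0x28=0xE5E8
Completed: cp=U+E5E8 (starts at byte 5)
Byte[8]=F0: 4-byte lead, need 3 cont bytes. acc=0x0
Byte[9]=97: continuation. acc=(acc<<6)|0x17=0x17
Byte[10]=A9: continuation. acc=(acc<<6)|0x29=0x5E9
Byte[11]=9B: continuation. acc=(acc<<6)|0x1B=0x17A5B
Completed: cp=U+17A5B (starts at byte 8)
Byte[12]=42: 1-byte ASCII. cp=U+0042
Byte[13]=48: 1-byte ASCII. cp=U+0048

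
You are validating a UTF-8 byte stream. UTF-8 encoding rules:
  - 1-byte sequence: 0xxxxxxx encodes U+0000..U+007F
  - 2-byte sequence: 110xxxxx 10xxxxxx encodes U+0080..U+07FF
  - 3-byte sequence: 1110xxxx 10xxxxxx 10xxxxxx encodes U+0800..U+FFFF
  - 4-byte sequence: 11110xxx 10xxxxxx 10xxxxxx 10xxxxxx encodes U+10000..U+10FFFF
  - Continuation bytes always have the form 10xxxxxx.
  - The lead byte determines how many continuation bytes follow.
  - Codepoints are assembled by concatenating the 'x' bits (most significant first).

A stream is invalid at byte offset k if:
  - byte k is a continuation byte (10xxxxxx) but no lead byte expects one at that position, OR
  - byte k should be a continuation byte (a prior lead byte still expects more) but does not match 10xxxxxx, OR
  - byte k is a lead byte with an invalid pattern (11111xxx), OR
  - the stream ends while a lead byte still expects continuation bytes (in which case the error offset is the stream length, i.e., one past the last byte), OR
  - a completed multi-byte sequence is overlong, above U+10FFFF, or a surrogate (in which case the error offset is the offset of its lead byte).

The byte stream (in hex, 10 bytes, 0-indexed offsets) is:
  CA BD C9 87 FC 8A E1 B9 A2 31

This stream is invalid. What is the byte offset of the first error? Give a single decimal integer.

Answer: 4

Derivation:
Byte[0]=CA: 2-byte lead, need 1 cont bytes. acc=0xA
Byte[1]=BD: continuation. acc=(acc<<6)|0x3D=0x2BD
Completed: cp=U+02BD (starts at byte 0)
Byte[2]=C9: 2-byte lead, need 1 cont bytes. acc=0x9
Byte[3]=87: continuation. acc=(acc<<6)|0x07=0x247
Completed: cp=U+0247 (starts at byte 2)
Byte[4]=FC: INVALID lead byte (not 0xxx/110x/1110/11110)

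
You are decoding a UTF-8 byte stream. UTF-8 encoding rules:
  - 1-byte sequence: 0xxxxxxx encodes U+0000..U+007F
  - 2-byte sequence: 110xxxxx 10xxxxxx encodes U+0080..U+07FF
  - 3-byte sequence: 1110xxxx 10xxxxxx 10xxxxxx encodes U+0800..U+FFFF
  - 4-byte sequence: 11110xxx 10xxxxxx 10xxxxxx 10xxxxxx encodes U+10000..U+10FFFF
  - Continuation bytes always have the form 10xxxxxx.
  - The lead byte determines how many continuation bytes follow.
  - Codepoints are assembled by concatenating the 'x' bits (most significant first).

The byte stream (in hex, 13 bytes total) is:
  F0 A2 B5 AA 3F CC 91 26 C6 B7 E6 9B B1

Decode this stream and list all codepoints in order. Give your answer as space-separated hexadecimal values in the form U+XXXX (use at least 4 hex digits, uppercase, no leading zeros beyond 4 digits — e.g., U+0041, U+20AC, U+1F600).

Byte[0]=F0: 4-byte lead, need 3 cont bytes. acc=0x0
Byte[1]=A2: continuation. acc=(acc<<6)|0x22=0x22
Byte[2]=B5: continuation. acc=(acc<<6)|0x35=0x8B5
Byte[3]=AA: continuation. acc=(acc<<6)|0x2A=0x22D6A
Completed: cp=U+22D6A (starts at byte 0)
Byte[4]=3F: 1-byte ASCII. cp=U+003F
Byte[5]=CC: 2-byte lead, need 1 cont bytes. acc=0xC
Byte[6]=91: continuation. acc=(acc<<6)|0x11=0x311
Completed: cp=U+0311 (starts at byte 5)
Byte[7]=26: 1-byte ASCII. cp=U+0026
Byte[8]=C6: 2-byte lead, need 1 cont bytes. acc=0x6
Byte[9]=B7: continuation. acc=(acc<<6)|0x37=0x1B7
Completed: cp=U+01B7 (starts at byte 8)
Byte[10]=E6: 3-byte lead, need 2 cont bytes. acc=0x6
Byte[11]=9B: continuation. acc=(acc<<6)|0x1B=0x19B
Byte[12]=B1: continuation. acc=(acc<<6)|0x31=0x66F1
Completed: cp=U+66F1 (starts at byte 10)

Answer: U+22D6A U+003F U+0311 U+0026 U+01B7 U+66F1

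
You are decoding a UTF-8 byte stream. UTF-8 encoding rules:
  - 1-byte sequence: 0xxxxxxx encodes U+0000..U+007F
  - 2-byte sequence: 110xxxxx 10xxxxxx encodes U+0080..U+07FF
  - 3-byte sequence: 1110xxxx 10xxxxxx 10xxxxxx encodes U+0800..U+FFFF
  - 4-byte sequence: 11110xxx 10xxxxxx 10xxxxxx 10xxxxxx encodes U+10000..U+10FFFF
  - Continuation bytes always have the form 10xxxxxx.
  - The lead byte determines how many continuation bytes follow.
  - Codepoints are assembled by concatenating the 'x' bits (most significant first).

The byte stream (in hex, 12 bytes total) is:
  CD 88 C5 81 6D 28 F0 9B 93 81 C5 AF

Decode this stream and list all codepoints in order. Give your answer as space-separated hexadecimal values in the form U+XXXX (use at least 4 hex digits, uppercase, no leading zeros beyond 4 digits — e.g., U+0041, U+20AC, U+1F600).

Byte[0]=CD: 2-byte lead, need 1 cont bytes. acc=0xD
Byte[1]=88: continuation. acc=(acc<<6)|0x08=0x348
Completed: cp=U+0348 (starts at byte 0)
Byte[2]=C5: 2-byte lead, need 1 cont bytes. acc=0x5
Byte[3]=81: continuation. acc=(acc<<6)|0x01=0x141
Completed: cp=U+0141 (starts at byte 2)
Byte[4]=6D: 1-byte ASCII. cp=U+006D
Byte[5]=28: 1-byte ASCII. cp=U+0028
Byte[6]=F0: 4-byte lead, need 3 cont bytes. acc=0x0
Byte[7]=9B: continuation. acc=(acc<<6)|0x1B=0x1B
Byte[8]=93: continuation. acc=(acc<<6)|0x13=0x6D3
Byte[9]=81: continuation. acc=(acc<<6)|0x01=0x1B4C1
Completed: cp=U+1B4C1 (starts at byte 6)
Byte[10]=C5: 2-byte lead, need 1 cont bytes. acc=0x5
Byte[11]=AF: continuation. acc=(acc<<6)|0x2F=0x16F
Completed: cp=U+016F (starts at byte 10)

Answer: U+0348 U+0141 U+006D U+0028 U+1B4C1 U+016F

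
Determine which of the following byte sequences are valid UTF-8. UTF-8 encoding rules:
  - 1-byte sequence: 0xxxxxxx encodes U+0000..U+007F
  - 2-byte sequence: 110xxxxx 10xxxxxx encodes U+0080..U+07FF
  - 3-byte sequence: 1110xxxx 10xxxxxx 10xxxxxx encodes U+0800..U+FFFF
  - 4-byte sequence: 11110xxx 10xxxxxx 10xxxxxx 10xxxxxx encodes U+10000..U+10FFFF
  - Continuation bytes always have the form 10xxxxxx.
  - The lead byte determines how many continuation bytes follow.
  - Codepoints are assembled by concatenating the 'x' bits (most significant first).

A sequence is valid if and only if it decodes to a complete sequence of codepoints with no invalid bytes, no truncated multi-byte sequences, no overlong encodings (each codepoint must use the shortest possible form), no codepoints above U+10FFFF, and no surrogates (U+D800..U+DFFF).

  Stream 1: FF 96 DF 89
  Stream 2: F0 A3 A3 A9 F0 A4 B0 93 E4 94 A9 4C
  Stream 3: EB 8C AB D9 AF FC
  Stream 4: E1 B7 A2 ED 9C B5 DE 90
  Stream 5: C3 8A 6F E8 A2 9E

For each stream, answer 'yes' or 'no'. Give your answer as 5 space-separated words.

Stream 1: error at byte offset 0. INVALID
Stream 2: decodes cleanly. VALID
Stream 3: error at byte offset 5. INVALID
Stream 4: decodes cleanly. VALID
Stream 5: decodes cleanly. VALID

Answer: no yes no yes yes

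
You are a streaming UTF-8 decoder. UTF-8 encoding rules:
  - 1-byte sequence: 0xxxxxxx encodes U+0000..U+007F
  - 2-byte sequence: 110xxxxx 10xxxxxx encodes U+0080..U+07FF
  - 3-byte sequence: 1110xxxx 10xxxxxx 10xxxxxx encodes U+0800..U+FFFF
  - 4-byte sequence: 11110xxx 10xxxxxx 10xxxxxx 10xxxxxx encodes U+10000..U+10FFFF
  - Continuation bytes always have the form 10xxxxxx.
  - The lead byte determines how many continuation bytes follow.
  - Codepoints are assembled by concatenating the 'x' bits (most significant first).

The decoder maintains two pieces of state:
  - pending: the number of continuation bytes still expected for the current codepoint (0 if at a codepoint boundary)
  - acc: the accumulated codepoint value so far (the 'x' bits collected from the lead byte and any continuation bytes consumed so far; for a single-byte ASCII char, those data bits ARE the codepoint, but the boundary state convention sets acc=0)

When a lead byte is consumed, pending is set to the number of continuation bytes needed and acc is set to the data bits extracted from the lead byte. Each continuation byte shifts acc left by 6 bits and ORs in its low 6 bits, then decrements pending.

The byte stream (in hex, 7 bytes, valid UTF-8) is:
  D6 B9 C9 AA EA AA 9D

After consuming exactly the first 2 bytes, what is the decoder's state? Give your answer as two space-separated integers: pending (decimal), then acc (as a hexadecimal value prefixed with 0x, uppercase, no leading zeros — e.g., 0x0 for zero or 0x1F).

Byte[0]=D6: 2-byte lead. pending=1, acc=0x16
Byte[1]=B9: continuation. acc=(acc<<6)|0x39=0x5B9, pending=0

Answer: 0 0x5B9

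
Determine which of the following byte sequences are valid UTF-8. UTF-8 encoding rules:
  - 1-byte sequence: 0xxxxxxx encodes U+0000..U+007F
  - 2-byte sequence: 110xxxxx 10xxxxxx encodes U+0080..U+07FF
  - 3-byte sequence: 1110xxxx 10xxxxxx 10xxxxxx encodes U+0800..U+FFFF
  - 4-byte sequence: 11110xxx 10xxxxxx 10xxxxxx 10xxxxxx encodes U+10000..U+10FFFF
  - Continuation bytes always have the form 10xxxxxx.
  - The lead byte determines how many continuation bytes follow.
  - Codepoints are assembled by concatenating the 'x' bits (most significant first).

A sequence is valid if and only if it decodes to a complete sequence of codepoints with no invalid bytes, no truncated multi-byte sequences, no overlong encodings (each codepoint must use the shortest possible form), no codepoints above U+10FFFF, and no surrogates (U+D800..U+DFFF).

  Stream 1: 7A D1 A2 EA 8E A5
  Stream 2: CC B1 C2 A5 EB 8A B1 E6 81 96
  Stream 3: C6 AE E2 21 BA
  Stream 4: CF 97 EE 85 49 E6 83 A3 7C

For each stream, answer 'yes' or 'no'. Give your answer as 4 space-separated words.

Stream 1: decodes cleanly. VALID
Stream 2: decodes cleanly. VALID
Stream 3: error at byte offset 3. INVALID
Stream 4: error at byte offset 4. INVALID

Answer: yes yes no no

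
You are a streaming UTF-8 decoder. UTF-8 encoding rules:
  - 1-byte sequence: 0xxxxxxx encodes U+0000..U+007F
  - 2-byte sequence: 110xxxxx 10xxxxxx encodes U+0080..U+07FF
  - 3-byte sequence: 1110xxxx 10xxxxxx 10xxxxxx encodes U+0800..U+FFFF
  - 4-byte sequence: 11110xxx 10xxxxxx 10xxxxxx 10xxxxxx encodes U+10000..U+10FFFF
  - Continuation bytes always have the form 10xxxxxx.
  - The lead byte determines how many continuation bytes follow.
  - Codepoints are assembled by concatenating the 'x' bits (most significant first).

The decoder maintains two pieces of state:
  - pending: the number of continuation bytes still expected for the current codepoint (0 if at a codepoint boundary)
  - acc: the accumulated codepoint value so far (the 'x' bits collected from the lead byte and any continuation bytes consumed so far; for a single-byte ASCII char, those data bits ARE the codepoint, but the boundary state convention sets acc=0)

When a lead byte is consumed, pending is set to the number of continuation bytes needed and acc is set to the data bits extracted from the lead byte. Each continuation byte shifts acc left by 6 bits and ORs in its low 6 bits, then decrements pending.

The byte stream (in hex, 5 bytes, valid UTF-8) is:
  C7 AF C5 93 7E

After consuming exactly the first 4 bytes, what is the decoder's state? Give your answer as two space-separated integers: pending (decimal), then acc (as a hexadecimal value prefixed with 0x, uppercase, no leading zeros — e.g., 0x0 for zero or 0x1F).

Answer: 0 0x153

Derivation:
Byte[0]=C7: 2-byte lead. pending=1, acc=0x7
Byte[1]=AF: continuation. acc=(acc<<6)|0x2F=0x1EF, pending=0
Byte[2]=C5: 2-byte lead. pending=1, acc=0x5
Byte[3]=93: continuation. acc=(acc<<6)|0x13=0x153, pending=0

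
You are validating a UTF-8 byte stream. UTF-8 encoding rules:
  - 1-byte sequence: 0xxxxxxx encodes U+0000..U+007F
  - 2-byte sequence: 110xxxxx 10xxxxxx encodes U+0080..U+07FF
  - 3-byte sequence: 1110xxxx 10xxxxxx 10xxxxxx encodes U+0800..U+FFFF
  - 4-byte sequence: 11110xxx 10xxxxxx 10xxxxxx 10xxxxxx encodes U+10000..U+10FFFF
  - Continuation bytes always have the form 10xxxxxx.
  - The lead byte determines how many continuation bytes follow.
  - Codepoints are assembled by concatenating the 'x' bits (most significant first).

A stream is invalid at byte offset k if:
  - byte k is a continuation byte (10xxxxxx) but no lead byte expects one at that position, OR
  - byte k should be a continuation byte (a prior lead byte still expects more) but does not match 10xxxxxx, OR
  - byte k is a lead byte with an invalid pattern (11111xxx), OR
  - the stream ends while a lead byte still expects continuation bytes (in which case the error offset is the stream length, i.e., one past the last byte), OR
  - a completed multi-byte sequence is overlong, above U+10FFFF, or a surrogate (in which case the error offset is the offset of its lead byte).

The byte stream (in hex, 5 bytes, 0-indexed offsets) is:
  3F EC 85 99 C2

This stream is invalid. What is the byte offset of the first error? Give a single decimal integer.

Byte[0]=3F: 1-byte ASCII. cp=U+003F
Byte[1]=EC: 3-byte lead, need 2 cont bytes. acc=0xC
Byte[2]=85: continuation. acc=(acc<<6)|0x05=0x305
Byte[3]=99: continuation. acc=(acc<<6)|0x19=0xC159
Completed: cp=U+C159 (starts at byte 1)
Byte[4]=C2: 2-byte lead, need 1 cont bytes. acc=0x2
Byte[5]: stream ended, expected continuation. INVALID

Answer: 5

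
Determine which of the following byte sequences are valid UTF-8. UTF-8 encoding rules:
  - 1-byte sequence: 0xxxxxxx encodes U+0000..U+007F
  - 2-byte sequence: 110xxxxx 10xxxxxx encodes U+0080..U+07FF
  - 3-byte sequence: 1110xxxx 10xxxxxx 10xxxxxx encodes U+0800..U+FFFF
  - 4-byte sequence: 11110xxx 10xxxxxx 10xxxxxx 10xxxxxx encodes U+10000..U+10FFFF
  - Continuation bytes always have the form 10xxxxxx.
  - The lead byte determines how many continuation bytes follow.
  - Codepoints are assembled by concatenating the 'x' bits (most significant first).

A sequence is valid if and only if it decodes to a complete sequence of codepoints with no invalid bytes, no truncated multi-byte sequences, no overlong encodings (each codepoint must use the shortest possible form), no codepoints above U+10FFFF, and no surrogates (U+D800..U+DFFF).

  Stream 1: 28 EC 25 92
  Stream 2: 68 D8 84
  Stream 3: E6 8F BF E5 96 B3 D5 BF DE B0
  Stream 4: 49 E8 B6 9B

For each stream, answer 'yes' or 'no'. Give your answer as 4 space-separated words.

Answer: no yes yes yes

Derivation:
Stream 1: error at byte offset 2. INVALID
Stream 2: decodes cleanly. VALID
Stream 3: decodes cleanly. VALID
Stream 4: decodes cleanly. VALID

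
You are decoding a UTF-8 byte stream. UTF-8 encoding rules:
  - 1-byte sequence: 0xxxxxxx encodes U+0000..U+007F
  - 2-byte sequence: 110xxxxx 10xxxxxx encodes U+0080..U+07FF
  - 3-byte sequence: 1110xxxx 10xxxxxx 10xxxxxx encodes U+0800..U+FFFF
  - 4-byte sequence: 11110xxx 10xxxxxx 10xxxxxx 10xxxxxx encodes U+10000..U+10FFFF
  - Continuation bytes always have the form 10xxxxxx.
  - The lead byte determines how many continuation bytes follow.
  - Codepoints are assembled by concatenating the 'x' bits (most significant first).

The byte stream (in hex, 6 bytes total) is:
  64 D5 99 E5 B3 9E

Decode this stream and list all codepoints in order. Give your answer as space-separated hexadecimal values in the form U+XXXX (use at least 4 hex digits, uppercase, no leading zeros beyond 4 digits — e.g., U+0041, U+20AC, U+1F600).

Answer: U+0064 U+0559 U+5CDE

Derivation:
Byte[0]=64: 1-byte ASCII. cp=U+0064
Byte[1]=D5: 2-byte lead, need 1 cont bytes. acc=0x15
Byte[2]=99: continuation. acc=(acc<<6)|0x19=0x559
Completed: cp=U+0559 (starts at byte 1)
Byte[3]=E5: 3-byte lead, need 2 cont bytes. acc=0x5
Byte[4]=B3: continuation. acc=(acc<<6)|0x33=0x173
Byte[5]=9E: continuation. acc=(acc<<6)|0x1E=0x5CDE
Completed: cp=U+5CDE (starts at byte 3)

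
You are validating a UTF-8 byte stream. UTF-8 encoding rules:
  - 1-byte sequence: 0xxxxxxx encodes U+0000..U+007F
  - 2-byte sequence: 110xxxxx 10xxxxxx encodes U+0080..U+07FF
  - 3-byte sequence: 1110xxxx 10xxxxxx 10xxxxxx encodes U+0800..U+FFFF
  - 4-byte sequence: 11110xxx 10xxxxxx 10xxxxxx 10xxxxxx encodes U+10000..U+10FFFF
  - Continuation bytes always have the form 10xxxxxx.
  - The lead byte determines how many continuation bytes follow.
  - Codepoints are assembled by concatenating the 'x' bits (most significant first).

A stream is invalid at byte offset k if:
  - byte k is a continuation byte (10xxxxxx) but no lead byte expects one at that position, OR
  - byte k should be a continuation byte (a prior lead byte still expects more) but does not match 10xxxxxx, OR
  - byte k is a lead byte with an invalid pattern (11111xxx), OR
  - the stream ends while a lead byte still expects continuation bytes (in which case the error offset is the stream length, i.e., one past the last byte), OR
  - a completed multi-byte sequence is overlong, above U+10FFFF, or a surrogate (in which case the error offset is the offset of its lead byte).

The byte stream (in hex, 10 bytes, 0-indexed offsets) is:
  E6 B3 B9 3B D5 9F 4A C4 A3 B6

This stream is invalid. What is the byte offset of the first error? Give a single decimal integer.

Byte[0]=E6: 3-byte lead, need 2 cont bytes. acc=0x6
Byte[1]=B3: continuation. acc=(acc<<6)|0x33=0x1B3
Byte[2]=B9: continuation. acc=(acc<<6)|0x39=0x6CF9
Completed: cp=U+6CF9 (starts at byte 0)
Byte[3]=3B: 1-byte ASCII. cp=U+003B
Byte[4]=D5: 2-byte lead, need 1 cont bytes. acc=0x15
Byte[5]=9F: continuation. acc=(acc<<6)|0x1F=0x55F
Completed: cp=U+055F (starts at byte 4)
Byte[6]=4A: 1-byte ASCII. cp=U+004A
Byte[7]=C4: 2-byte lead, need 1 cont bytes. acc=0x4
Byte[8]=A3: continuation. acc=(acc<<6)|0x23=0x123
Completed: cp=U+0123 (starts at byte 7)
Byte[9]=B6: INVALID lead byte (not 0xxx/110x/1110/11110)

Answer: 9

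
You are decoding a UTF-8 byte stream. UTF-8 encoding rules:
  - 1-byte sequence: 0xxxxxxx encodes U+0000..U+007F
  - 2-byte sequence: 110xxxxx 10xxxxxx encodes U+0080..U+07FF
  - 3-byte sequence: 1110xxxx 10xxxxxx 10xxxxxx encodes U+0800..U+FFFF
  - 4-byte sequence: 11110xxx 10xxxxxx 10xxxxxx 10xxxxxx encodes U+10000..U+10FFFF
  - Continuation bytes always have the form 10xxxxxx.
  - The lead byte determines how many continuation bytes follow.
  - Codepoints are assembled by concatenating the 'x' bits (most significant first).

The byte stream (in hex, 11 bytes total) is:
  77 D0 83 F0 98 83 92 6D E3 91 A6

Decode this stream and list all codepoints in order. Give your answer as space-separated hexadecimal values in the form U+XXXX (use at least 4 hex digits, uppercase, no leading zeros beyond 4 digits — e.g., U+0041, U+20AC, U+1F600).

Byte[0]=77: 1-byte ASCII. cp=U+0077
Byte[1]=D0: 2-byte lead, need 1 cont bytes. acc=0x10
Byte[2]=83: continuation. acc=(acc<<6)|0x03=0x403
Completed: cp=U+0403 (starts at byte 1)
Byte[3]=F0: 4-byte lead, need 3 cont bytes. acc=0x0
Byte[4]=98: continuation. acc=(acc<<6)|0x18=0x18
Byte[5]=83: continuation. acc=(acc<<6)|0x03=0x603
Byte[6]=92: continuation. acc=(acc<<6)|0x12=0x180D2
Completed: cp=U+180D2 (starts at byte 3)
Byte[7]=6D: 1-byte ASCII. cp=U+006D
Byte[8]=E3: 3-byte lead, need 2 cont bytes. acc=0x3
Byte[9]=91: continuation. acc=(acc<<6)|0x11=0xD1
Byte[10]=A6: continuation. acc=(acc<<6)|0x26=0x3466
Completed: cp=U+3466 (starts at byte 8)

Answer: U+0077 U+0403 U+180D2 U+006D U+3466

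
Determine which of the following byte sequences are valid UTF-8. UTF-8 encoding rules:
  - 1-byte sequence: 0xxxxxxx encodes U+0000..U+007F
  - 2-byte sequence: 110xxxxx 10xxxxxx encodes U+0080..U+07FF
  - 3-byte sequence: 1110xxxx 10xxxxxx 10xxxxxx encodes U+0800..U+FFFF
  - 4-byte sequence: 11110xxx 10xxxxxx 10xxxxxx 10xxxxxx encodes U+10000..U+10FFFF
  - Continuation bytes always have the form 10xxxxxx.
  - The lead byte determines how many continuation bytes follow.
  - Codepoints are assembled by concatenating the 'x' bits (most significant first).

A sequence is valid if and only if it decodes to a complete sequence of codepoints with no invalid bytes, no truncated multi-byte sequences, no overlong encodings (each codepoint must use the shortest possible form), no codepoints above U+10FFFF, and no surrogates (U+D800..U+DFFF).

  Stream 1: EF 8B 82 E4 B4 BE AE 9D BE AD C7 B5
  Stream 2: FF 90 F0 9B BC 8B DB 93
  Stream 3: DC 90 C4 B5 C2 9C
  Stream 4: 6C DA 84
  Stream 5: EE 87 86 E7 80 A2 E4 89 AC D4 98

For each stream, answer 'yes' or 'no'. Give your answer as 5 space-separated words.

Answer: no no yes yes yes

Derivation:
Stream 1: error at byte offset 6. INVALID
Stream 2: error at byte offset 0. INVALID
Stream 3: decodes cleanly. VALID
Stream 4: decodes cleanly. VALID
Stream 5: decodes cleanly. VALID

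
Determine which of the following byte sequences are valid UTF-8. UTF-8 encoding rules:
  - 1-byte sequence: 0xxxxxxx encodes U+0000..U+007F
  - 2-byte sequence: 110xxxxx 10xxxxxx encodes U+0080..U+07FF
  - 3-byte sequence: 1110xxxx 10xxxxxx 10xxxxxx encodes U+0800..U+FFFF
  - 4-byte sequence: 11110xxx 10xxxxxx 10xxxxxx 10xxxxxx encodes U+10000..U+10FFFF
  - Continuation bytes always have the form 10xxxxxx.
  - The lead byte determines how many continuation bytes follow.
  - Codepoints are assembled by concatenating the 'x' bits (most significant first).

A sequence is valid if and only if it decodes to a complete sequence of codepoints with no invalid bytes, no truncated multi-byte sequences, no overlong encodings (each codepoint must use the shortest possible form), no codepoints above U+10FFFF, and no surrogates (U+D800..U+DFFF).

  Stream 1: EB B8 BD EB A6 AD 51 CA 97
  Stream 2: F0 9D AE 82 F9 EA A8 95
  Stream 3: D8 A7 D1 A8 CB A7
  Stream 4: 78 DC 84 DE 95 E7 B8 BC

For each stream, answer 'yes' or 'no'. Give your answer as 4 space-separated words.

Stream 1: decodes cleanly. VALID
Stream 2: error at byte offset 4. INVALID
Stream 3: decodes cleanly. VALID
Stream 4: decodes cleanly. VALID

Answer: yes no yes yes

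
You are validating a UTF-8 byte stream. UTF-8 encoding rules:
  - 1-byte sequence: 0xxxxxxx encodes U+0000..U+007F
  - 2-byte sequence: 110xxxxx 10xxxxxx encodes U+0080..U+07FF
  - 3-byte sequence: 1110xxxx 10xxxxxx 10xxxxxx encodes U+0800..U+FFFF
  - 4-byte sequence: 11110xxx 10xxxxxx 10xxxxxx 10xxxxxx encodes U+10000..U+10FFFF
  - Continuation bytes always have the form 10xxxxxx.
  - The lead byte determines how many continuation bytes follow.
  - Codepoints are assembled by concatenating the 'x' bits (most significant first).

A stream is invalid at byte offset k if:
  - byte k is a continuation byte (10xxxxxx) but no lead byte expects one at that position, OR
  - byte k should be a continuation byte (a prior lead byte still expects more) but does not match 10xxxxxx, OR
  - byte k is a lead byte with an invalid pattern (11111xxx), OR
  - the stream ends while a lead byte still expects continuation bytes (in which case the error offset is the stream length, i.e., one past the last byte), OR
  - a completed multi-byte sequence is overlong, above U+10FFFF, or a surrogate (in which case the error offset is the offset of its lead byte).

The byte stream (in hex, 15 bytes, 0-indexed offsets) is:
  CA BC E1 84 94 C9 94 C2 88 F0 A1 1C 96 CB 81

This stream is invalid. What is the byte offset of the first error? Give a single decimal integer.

Answer: 11

Derivation:
Byte[0]=CA: 2-byte lead, need 1 cont bytes. acc=0xA
Byte[1]=BC: continuation. acc=(acc<<6)|0x3C=0x2BC
Completed: cp=U+02BC (starts at byte 0)
Byte[2]=E1: 3-byte lead, need 2 cont bytes. acc=0x1
Byte[3]=84: continuation. acc=(acc<<6)|0x04=0x44
Byte[4]=94: continuation. acc=(acc<<6)|0x14=0x1114
Completed: cp=U+1114 (starts at byte 2)
Byte[5]=C9: 2-byte lead, need 1 cont bytes. acc=0x9
Byte[6]=94: continuation. acc=(acc<<6)|0x14=0x254
Completed: cp=U+0254 (starts at byte 5)
Byte[7]=C2: 2-byte lead, need 1 cont bytes. acc=0x2
Byte[8]=88: continuation. acc=(acc<<6)|0x08=0x88
Completed: cp=U+0088 (starts at byte 7)
Byte[9]=F0: 4-byte lead, need 3 cont bytes. acc=0x0
Byte[10]=A1: continuation. acc=(acc<<6)|0x21=0x21
Byte[11]=1C: expected 10xxxxxx continuation. INVALID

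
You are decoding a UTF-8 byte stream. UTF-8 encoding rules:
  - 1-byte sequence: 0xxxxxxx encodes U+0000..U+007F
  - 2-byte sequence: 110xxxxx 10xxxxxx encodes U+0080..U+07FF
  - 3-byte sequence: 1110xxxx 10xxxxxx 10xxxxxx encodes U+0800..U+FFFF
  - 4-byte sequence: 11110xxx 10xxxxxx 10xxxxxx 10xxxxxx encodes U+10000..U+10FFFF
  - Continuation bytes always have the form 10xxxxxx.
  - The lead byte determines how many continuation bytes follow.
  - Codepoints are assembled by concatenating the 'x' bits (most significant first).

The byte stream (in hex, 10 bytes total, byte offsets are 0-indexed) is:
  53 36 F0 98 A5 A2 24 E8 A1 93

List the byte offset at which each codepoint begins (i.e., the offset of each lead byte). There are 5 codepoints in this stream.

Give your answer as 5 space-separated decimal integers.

Answer: 0 1 2 6 7

Derivation:
Byte[0]=53: 1-byte ASCII. cp=U+0053
Byte[1]=36: 1-byte ASCII. cp=U+0036
Byte[2]=F0: 4-byte lead, need 3 cont bytes. acc=0x0
Byte[3]=98: continuation. acc=(acc<<6)|0x18=0x18
Byte[4]=A5: continuation. acc=(acc<<6)|0x25=0x625
Byte[5]=A2: continuation. acc=(acc<<6)|0x22=0x18962
Completed: cp=U+18962 (starts at byte 2)
Byte[6]=24: 1-byte ASCII. cp=U+0024
Byte[7]=E8: 3-byte lead, need 2 cont bytes. acc=0x8
Byte[8]=A1: continuation. acc=(acc<<6)|0x21=0x221
Byte[9]=93: continuation. acc=(acc<<6)|0x13=0x8853
Completed: cp=U+8853 (starts at byte 7)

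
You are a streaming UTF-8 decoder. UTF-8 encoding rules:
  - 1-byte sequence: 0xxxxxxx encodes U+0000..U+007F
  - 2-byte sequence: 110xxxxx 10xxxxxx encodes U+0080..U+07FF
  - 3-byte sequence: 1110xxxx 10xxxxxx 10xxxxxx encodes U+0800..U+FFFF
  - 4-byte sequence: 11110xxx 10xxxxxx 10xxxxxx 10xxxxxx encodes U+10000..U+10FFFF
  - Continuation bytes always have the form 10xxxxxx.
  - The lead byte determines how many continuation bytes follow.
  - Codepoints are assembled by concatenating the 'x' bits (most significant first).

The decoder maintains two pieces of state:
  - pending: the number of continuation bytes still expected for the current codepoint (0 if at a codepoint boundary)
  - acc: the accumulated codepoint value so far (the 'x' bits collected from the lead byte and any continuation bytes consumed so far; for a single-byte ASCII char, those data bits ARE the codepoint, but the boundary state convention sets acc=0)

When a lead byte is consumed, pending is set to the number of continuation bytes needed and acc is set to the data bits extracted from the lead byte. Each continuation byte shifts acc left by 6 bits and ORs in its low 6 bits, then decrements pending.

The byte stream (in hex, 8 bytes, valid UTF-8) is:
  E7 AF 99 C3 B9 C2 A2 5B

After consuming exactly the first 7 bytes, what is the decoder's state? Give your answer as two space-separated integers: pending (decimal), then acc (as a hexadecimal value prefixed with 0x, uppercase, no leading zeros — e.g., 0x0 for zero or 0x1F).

Answer: 0 0xA2

Derivation:
Byte[0]=E7: 3-byte lead. pending=2, acc=0x7
Byte[1]=AF: continuation. acc=(acc<<6)|0x2F=0x1EF, pending=1
Byte[2]=99: continuation. acc=(acc<<6)|0x19=0x7BD9, pending=0
Byte[3]=C3: 2-byte lead. pending=1, acc=0x3
Byte[4]=B9: continuation. acc=(acc<<6)|0x39=0xF9, pending=0
Byte[5]=C2: 2-byte lead. pending=1, acc=0x2
Byte[6]=A2: continuation. acc=(acc<<6)|0x22=0xA2, pending=0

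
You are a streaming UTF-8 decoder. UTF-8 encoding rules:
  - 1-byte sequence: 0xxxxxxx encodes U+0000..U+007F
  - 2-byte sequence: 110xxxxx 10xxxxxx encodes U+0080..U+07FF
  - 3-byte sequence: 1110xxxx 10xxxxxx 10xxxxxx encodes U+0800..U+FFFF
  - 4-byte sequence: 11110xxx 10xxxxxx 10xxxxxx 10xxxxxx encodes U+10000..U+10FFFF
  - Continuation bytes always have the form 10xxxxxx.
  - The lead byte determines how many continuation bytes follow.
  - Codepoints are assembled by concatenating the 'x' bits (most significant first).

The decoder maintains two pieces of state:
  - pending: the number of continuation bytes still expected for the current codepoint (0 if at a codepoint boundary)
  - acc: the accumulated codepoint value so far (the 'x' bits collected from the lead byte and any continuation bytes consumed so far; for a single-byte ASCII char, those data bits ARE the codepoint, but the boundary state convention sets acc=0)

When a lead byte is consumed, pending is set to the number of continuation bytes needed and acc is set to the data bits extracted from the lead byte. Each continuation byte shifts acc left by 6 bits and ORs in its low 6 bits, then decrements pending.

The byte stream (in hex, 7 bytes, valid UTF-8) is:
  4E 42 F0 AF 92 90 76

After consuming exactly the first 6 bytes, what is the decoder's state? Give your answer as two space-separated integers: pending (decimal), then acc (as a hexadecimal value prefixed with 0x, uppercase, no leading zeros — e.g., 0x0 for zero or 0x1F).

Answer: 0 0x2F490

Derivation:
Byte[0]=4E: 1-byte. pending=0, acc=0x0
Byte[1]=42: 1-byte. pending=0, acc=0x0
Byte[2]=F0: 4-byte lead. pending=3, acc=0x0
Byte[3]=AF: continuation. acc=(acc<<6)|0x2F=0x2F, pending=2
Byte[4]=92: continuation. acc=(acc<<6)|0x12=0xBD2, pending=1
Byte[5]=90: continuation. acc=(acc<<6)|0x10=0x2F490, pending=0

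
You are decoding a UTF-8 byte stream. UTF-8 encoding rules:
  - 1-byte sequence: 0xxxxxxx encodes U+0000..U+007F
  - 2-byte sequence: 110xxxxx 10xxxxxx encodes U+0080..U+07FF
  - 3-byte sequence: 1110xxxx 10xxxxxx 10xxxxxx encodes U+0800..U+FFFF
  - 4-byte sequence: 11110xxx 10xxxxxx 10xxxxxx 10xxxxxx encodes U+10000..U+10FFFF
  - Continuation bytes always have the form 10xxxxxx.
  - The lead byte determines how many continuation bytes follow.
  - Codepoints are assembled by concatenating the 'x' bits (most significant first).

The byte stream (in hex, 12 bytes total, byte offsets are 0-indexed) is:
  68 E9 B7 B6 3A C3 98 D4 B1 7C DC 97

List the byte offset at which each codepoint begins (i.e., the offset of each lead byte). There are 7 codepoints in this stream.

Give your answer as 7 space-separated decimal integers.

Byte[0]=68: 1-byte ASCII. cp=U+0068
Byte[1]=E9: 3-byte lead, need 2 cont bytes. acc=0x9
Byte[2]=B7: continuation. acc=(acc<<6)|0x37=0x277
Byte[3]=B6: continuation. acc=(acc<<6)|0x36=0x9DF6
Completed: cp=U+9DF6 (starts at byte 1)
Byte[4]=3A: 1-byte ASCII. cp=U+003A
Byte[5]=C3: 2-byte lead, need 1 cont bytes. acc=0x3
Byte[6]=98: continuation. acc=(acc<<6)|0x18=0xD8
Completed: cp=U+00D8 (starts at byte 5)
Byte[7]=D4: 2-byte lead, need 1 cont bytes. acc=0x14
Byte[8]=B1: continuation. acc=(acc<<6)|0x31=0x531
Completed: cp=U+0531 (starts at byte 7)
Byte[9]=7C: 1-byte ASCII. cp=U+007C
Byte[10]=DC: 2-byte lead, need 1 cont bytes. acc=0x1C
Byte[11]=97: continuation. acc=(acc<<6)|0x17=0x717
Completed: cp=U+0717 (starts at byte 10)

Answer: 0 1 4 5 7 9 10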